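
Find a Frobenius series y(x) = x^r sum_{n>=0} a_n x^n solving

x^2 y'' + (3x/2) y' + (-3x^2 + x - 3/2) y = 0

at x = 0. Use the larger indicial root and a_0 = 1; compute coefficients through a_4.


Write in Frobenius form y'' + (p(x)/x) y' + (q(x)/x^2) y = 0:
  p(x) = 3/2,  q(x) = -3x^2 + x - 3/2.
Indicial equation: r(r-1) + (3/2) r + (-3/2) = 0 -> roots r_1 = 1, r_2 = -3/2.
Take r = r_1 = 1. Let y(x) = x^r sum_{n>=0} a_n x^n with a_0 = 1.
Substitute y = x^r sum a_n x^n and match x^{r+n}. The recurrence is
  D(n) a_n + 1 a_{n-1} - 3 a_{n-2} = 0,  where D(n) = (r+n)(r+n-1) + (3/2)(r+n) + (-3/2).
  a_n = [-1 a_{n-1} + 3 a_{n-2}] / D(n).
Since the indicial polynomial factors as (r - r_1)(r - r_2), D(n) = (r_1 + n - r_1)(r_1 + n - r_2) = n(n + 5/2).
Evaluating step by step (a_0 = 1):
  n = 1: D(1) = 1(1 + 5/2) = 7/2; numerator = -1(1) = -1; a_1 = (-1)/(7/2) = -2/7
  n = 2: D(2) = 2(2 + 5/2) = 9; numerator = -1(-2/7) + 3(1) = 23/7; a_2 = (23/7)/(9) = 23/63
  n = 3: D(3) = 3(3 + 5/2) = 33/2; numerator = -1(23/63) + 3(-2/7) = -11/9; a_3 = (-11/9)/(33/2) = -2/27
  n = 4: D(4) = 4(4 + 5/2) = 26; numerator = -1(-2/27) + 3(23/63) = 221/189; a_4 = (221/189)/(26) = 17/378

r = 1; a_0 = 1; a_1 = -2/7; a_2 = 23/63; a_3 = -2/27; a_4 = 17/378


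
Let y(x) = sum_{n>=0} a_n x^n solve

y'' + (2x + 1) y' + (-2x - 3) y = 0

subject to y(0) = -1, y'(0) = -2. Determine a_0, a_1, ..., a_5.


Ansatz: y(x) = sum_{n>=0} a_n x^n, so y'(x) = sum_{n>=1} n a_n x^(n-1) and y''(x) = sum_{n>=2} n(n-1) a_n x^(n-2).
Substitute into P(x) y'' + Q(x) y' + R(x) y = 0 with P(x) = 1, Q(x) = 2x + 1, R(x) = -2x - 3, and match powers of x.
Initial conditions: a_0 = -1, a_1 = -2.
Setting the coefficient of each power of x to zero and solving order by order (substituting the coefficients already found):
  x^0: 2 a_2 + a_1 - 3 a_0 = 0  ->  2 a_2 = -a_1 + 3 a_0 = -1  ->  a_2 = -1/2
  x^1: 6 a_3 + 2 a_2 - a_1 - 2 a_0 = 0  ->  6 a_3 = -2 a_2 + a_1 + 2 a_0 = -3  ->  a_3 = -1/2
  x^2: 12 a_4 + 3 a_3 + a_2 - 2 a_1 = 0  ->  12 a_4 = -3 a_3 - a_2 + 2 a_1 = -2  ->  a_4 = -1/6
  x^3: 20 a_5 + 4 a_4 + 3 a_3 - 2 a_2 = 0  ->  20 a_5 = -4 a_4 - 3 a_3 + 2 a_2 = 7/6  ->  a_5 = 7/120
Truncated series: y(x) = -1 - 2 x - (1/2) x^2 - (1/2) x^3 - (1/6) x^4 + (7/120) x^5 + O(x^6).

a_0 = -1; a_1 = -2; a_2 = -1/2; a_3 = -1/2; a_4 = -1/6; a_5 = 7/120


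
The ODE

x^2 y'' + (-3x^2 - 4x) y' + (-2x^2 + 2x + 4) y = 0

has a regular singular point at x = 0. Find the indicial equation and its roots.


Divide by x^2 to reach normal form y'' + P_1(x) y' + P_2(x) y = 0 with P_1(x) = -3 - 4/x and P_2(x) = -2 + 2/x + 4/x^2.
x = 0 is a singular point because the y'-coefficient -3 - 4/x has a pole at x = 0 and the y-coefficient -2 + 2/x + 4/x^2 has a pole at x = 0.
It is a regular singular point because x P_1(x) = p(x) = -3x - 4 and x^2 P_2(x) = q(x) = -2x^2 + 2x + 4 are polynomials, hence analytic at x = 0.
p(0) = -4,  q(0) = 4.
Indicial equation: r(r-1) + p(0) r + q(0) = 0, i.e. r^2 + (p(0) - 1) r + q(0) = 0, i.e. r^2 - 5 r + 4 = 0.
Discriminant: (-5)^2 - 4(4) = 9, so r = (5 ± 3)/2.
Solving: r_1 = 4, r_2 = 1.

indicial: r^2 - 5 r + 4 = 0; roots r_1 = 4, r_2 = 1


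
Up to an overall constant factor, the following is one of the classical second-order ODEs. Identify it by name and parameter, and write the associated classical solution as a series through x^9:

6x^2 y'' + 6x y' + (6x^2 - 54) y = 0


All three coefficients share the factor 6; dividing through by 6 gives  x^2 y'' + x y' + (x^2 - 9) y = 0.
This matches the Bessel equation x^2 y'' + x y' + (x^2 - nu^2) y = 0 with nu^2 = 9, so nu = 3; the solution bounded at x = 0 is J_3(x).
Frobenius at x = 0: indicial roots ±nu; for r = nu the recurrence k(k + 2nu) c_k = -c_{k-2} gives the standard series J_nu(x) = sum_{k>=0} (-1)^k / (k! (k+nu)!) (x/2)^(2k+nu). Evaluate the first 4 terms:
  k = 0: (-1)^0 / (0! * 3! * 2^3) x^3 = 1/(1*6*8) x^3 = (1/48) x^3
  k = 1: (-1)^1 / (1! * 4! * 2^5) x^5 = -1/(1*24*32) x^5 = (-1/768) x^5
  k = 2: (-1)^2 / (2! * 5! * 2^7) x^7 = 1/(2*120*128) x^7 = (1/30720) x^7
  k = 3: (-1)^3 / (3! * 6! * 2^9) x^9 = -1/(6*720*512) x^9 = (-1/2211840) x^9
Hence J_3(x) = -x^9/2211840 + x^7/30720 - x^5/768 + x^3/48 + ....

J_3(x); series = -x^9/2211840 + x^7/30720 - x^5/768 + x^3/48


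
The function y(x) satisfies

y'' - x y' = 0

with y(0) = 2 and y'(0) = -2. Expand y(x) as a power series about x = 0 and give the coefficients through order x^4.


Ansatz: y(x) = sum_{n>=0} a_n x^n, so y'(x) = sum_{n>=1} n a_n x^(n-1) and y''(x) = sum_{n>=2} n(n-1) a_n x^(n-2).
Substitute into P(x) y'' + Q(x) y' + R(x) y = 0 with P(x) = 1, Q(x) = -x, R(x) = 0, and match powers of x.
Initial conditions: a_0 = 2, a_1 = -2.
Setting the coefficient of each power of x to zero and solving order by order (substituting the coefficients already found):
  x^0: 2 a_2 = 0  ->  a_2 = 0
  x^1: 6 a_3 - a_1 = 0  ->  6 a_3 = a_1 = -2  ->  a_3 = -1/3
  x^2: 12 a_4 - 2 a_2 = 0  ->  12 a_4 = 2 a_2 = 0  ->  a_4 = 0
Truncated series: y(x) = 2 - 2 x - (1/3) x^3 + O(x^5).

a_0 = 2; a_1 = -2; a_2 = 0; a_3 = -1/3; a_4 = 0


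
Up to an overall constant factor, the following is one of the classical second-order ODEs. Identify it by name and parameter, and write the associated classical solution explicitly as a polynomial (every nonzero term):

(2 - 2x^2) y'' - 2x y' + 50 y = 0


All three coefficients share the factor 2; dividing through by 2 gives  (1 - x^2) y'' - x y' + 25 y = 0.
This matches the Chebyshev equation (1 - x^2) y'' - x y' + n^2 y = 0 (note the -x y' term, not -2x y') with n^2 = 25, so n = 5; the polynomial solution is T_5(x).
With y = sum_k a_k x^k, matching x^k gives (k+2)(k+1) a_{k+2} = (k^2 - n^2) a_k = (k - 5)(k + 5) a_k. The right side vanishes at k = 5, so the series with the parity of 5 terminates at degree 5.
Standard normalization: leading coefficient of T_n is 2^(n-1), so a_5 = 2^4 = 16. Work downward with a_k = (k+1)(k+2) a_{k+2} / ((k - 5)(k + 5)):
  a_3 = (4)(5)(16) / ((3 - 5)(3 + 5)) = 320/(-16) = -20
  a_1 = (2)(3)(-20) / ((1 - 5)(1 + 5)) = -120/(-24) = 5
Hence T_5(x) = 16 x^5 - 20 x^3 + 5 x.

T_5(x); series = 16 x^5 - 20 x^3 + 5 x


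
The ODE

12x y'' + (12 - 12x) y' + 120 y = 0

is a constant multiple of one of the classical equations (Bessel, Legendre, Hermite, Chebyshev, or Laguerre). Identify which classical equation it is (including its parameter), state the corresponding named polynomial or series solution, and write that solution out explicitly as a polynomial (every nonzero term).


All three coefficients share the factor 12; dividing through by 12 gives  x y'' + (1 - x) y' + 10 y = 0.
This matches the Laguerre equation x y'' + (1 - x) y' + n y = 0 with n = 10; the polynomial solution is L_10(x).
With y = sum_k a_k x^k, matching x^k gives (k+1)k a_{k+1} + (k+1) a_{k+1} - k a_k + n a_k = 0, i.e. (k+1)^2 a_{k+1} = (k - n) a_k = (k - 10) a_k. The right side vanishes at k = 10, so the series terminates at degree 10.
Standard normalization L_n(0) = 1 gives a_0 = 1. Work upward with a_{k+1} = (k - 10) a_k / (k+1)^2:
  a_1 = (0 - 10)(1) / 1^2 = -10/1 = -10
  a_2 = (1 - 10)(-10) / 2^2 = 90/4 = 45/2
  a_3 = (2 - 10)(45/2) / 3^2 = -180/9 = -20
  a_4 = (3 - 10)(-20) / 4^2 = 140/16 = 35/4
  a_5 = (4 - 10)(35/4) / 5^2 = (-105/2)/25 = -21/10
  a_6 = (5 - 10)(-21/10) / 6^2 = (21/2)/36 = 7/24
  a_7 = (6 - 10)(7/24) / 7^2 = (-7/6)/49 = -1/42
  a_8 = (7 - 10)(-1/42) / 8^2 = (1/14)/64 = 1/896
  a_9 = (8 - 10)(1/896) / 9^2 = (-1/448)/81 = -1/36288
  a_10 = (9 - 10)(-1/36288) / 10^2 = (1/36288)/100 = 1/3628800
Hence L_10(x) = x^10/3628800 - x^9/36288 + x^8/896 - x^7/42 + 7 x^6/24 - 21 x^5/10 + 35 x^4/4 - 20 x^3 + 45 x^2/2 - 10 x + 1.

L_10(x); series = x^10/3628800 - x^9/36288 + x^8/896 - x^7/42 + 7 x^6/24 - 21 x^5/10 + 35 x^4/4 - 20 x^3 + 45 x^2/2 - 10 x + 1


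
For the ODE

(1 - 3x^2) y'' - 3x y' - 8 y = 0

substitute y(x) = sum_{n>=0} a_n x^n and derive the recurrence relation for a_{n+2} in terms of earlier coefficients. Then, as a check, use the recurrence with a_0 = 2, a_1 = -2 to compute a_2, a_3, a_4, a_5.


Substitute y = sum_n a_n x^n.
(1 - 3 x^2) y'' contributes (n+2)(n+1) a_{n+2} - 3 n(n-1) a_n at x^n.
-3 x y'(x) contributes -3 n a_n at x^n.
-8 y(x) contributes -8 a_n at x^n.
Matching x^n: (n+2)(n+1) a_{n+2} + (-3 n(n-1) - 3 n - 8) a_n = 0.
Thus a_{n+2} = (3 n(n-1) + 3 n + 8) / ((n+1)(n+2)) * a_n.

Check with a_0 = 2, a_1 = -2 (apply the recurrence for n = 0, 1, 2, 3): a_0 = 2, a_1 = -2, a_2 = 8, a_3 = -11/3, a_4 = 40/3, a_5 = -77/12.

a_(n+2) = (3 n(n-1) + 3 n + 8) / ((n+1)(n+2)) * a_n; check: a_0 = 2, a_1 = -2, a_2 = 8, a_3 = -11/3, a_4 = 40/3, a_5 = -77/12


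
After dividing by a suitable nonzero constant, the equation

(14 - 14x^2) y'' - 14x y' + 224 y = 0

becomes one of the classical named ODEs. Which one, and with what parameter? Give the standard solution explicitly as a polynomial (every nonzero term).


All three coefficients share the factor 14; dividing through by 14 gives  (1 - x^2) y'' - x y' + 16 y = 0.
This matches the Chebyshev equation (1 - x^2) y'' - x y' + n^2 y = 0 (note the -x y' term, not -2x y') with n^2 = 16, so n = 4; the polynomial solution is T_4(x).
With y = sum_k a_k x^k, matching x^k gives (k+2)(k+1) a_{k+2} = (k^2 - n^2) a_k = (k - 4)(k + 4) a_k. The right side vanishes at k = 4, so the series with the parity of 4 terminates at degree 4.
Standard normalization: leading coefficient of T_n is 2^(n-1), so a_4 = 2^3 = 8. Work downward with a_k = (k+1)(k+2) a_{k+2} / ((k - 4)(k + 4)):
  a_2 = (3)(4)(8) / ((2 - 4)(2 + 4)) = 96/(-12) = -8
  a_0 = (1)(2)(-8) / ((0 - 4)(0 + 4)) = -16/(-16) = 1
Hence T_4(x) = 8 x^4 - 8 x^2 + 1.

T_4(x); series = 8 x^4 - 8 x^2 + 1


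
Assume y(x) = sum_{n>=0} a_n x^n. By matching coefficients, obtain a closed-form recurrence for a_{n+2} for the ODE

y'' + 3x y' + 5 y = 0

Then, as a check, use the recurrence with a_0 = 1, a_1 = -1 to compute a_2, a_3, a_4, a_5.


Substitute y = sum_n a_n x^n.
y''(x) has coefficient (n+2)(n+1) a_{n+2} at x^n;
3 x y'(x) has coefficient 3 n a_n at x^n (shift);
5 y(x) has coefficient 5 a_n at x^n.
Matching x^n: (n+2)(n+1) a_{n+2} + (3n + 5) a_n = 0.
Thus a_{n+2} = (-3n - 5) / ((n+1)(n+2)) * a_n.

Check with a_0 = 1, a_1 = -1 (apply the recurrence for n = 0, 1, 2, 3): a_0 = 1, a_1 = -1, a_2 = -5/2, a_3 = 4/3, a_4 = 55/24, a_5 = -14/15.

a_(n+2) = (-3n - 5) / ((n+1)(n+2)) * a_n; check: a_0 = 1, a_1 = -1, a_2 = -5/2, a_3 = 4/3, a_4 = 55/24, a_5 = -14/15


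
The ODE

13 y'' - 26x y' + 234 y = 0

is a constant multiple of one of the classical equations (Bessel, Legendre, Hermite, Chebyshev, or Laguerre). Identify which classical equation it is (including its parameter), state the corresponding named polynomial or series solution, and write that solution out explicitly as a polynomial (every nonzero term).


All three coefficients share the factor 13; dividing through by 13 gives  y'' - 2x y' + 18 y = 0.
This matches the Hermite equation y'' - 2x y' + 2n y = 0 with 2n = 18, so n = 9; the polynomial solution is H_9(x).
With y = sum_k a_k x^k, matching x^k gives (k+2)(k+1) a_{k+2} = 2(k - n) a_k = 2(k - 9) a_k. The right side vanishes at k = 9, so the series with the parity of 9 terminates at degree 9.
Standard normalization: leading coefficient of H_n is 2^n, so a_9 = 2^9 = 512. Work downward with a_k = (k+1)(k+2) a_{k+2} / (2(k - n)):
  a_7 = (8)(9)(512) / (2(7 - 9)) = 36864/(-4) = -9216
  a_5 = (6)(7)(-9216) / (2(5 - 9)) = -387072/(-8) = 48384
  a_3 = (4)(5)(48384) / (2(3 - 9)) = 967680/(-12) = -80640
  a_1 = (2)(3)(-80640) / (2(1 - 9)) = -483840/(-16) = 30240
Hence H_9(x) = 512 x^9 - 9216 x^7 + 48384 x^5 - 80640 x^3 + 30240 x.

H_9(x); series = 512 x^9 - 9216 x^7 + 48384 x^5 - 80640 x^3 + 30240 x


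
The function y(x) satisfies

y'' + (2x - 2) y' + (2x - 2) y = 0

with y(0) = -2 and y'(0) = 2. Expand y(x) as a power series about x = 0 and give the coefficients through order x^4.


Ansatz: y(x) = sum_{n>=0} a_n x^n, so y'(x) = sum_{n>=1} n a_n x^(n-1) and y''(x) = sum_{n>=2} n(n-1) a_n x^(n-2).
Substitute into P(x) y'' + Q(x) y' + R(x) y = 0 with P(x) = 1, Q(x) = 2x - 2, R(x) = 2x - 2, and match powers of x.
Initial conditions: a_0 = -2, a_1 = 2.
Setting the coefficient of each power of x to zero and solving order by order (substituting the coefficients already found):
  x^0: 2 a_2 - 2 a_1 - 2 a_0 = 0  ->  2 a_2 = 2 a_1 + 2 a_0 = 0  ->  a_2 = 0
  x^1: 6 a_3 - 4 a_2 + 2 a_0 = 0  ->  6 a_3 = 4 a_2 - 2 a_0 = 4  ->  a_3 = 2/3
  x^2: 12 a_4 - 6 a_3 + 2 a_2 + 2 a_1 = 0  ->  12 a_4 = 6 a_3 - 2 a_2 - 2 a_1 = 0  ->  a_4 = 0
Truncated series: y(x) = -2 + 2 x + (2/3) x^3 + O(x^5).

a_0 = -2; a_1 = 2; a_2 = 0; a_3 = 2/3; a_4 = 0


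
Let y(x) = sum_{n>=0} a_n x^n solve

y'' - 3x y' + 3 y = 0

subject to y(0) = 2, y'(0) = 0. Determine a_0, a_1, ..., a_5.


Ansatz: y(x) = sum_{n>=0} a_n x^n, so y'(x) = sum_{n>=1} n a_n x^(n-1) and y''(x) = sum_{n>=2} n(n-1) a_n x^(n-2).
Substitute into P(x) y'' + Q(x) y' + R(x) y = 0 with P(x) = 1, Q(x) = -3x, R(x) = 3, and match powers of x.
Initial conditions: a_0 = 2, a_1 = 0.
Setting the coefficient of each power of x to zero and solving order by order (substituting the coefficients already found):
  x^0: 2 a_2 + 3 a_0 = 0  ->  2 a_2 = -3 a_0 = -6  ->  a_2 = -3
  x^1: 6 a_3 = 0  ->  a_3 = 0
  x^2: 12 a_4 - 3 a_2 = 0  ->  12 a_4 = 3 a_2 = -9  ->  a_4 = -3/4
  x^3: 20 a_5 - 6 a_3 = 0  ->  20 a_5 = 6 a_3 = 0  ->  a_5 = 0
Truncated series: y(x) = 2 - 3 x^2 - (3/4) x^4 + O(x^6).

a_0 = 2; a_1 = 0; a_2 = -3; a_3 = 0; a_4 = -3/4; a_5 = 0


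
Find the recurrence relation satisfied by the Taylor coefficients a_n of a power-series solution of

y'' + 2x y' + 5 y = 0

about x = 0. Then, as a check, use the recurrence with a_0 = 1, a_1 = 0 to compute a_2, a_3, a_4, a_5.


Substitute y = sum_n a_n x^n.
y''(x) has coefficient (n+2)(n+1) a_{n+2} at x^n;
2 x y'(x) has coefficient 2 n a_n at x^n (shift);
5 y(x) has coefficient 5 a_n at x^n.
Matching x^n: (n+2)(n+1) a_{n+2} + (2n + 5) a_n = 0.
Thus a_{n+2} = (-2n - 5) / ((n+1)(n+2)) * a_n.

Check with a_0 = 1, a_1 = 0 (apply the recurrence for n = 0, 1, 2, 3): a_0 = 1, a_1 = 0, a_2 = -5/2, a_3 = 0, a_4 = 15/8, a_5 = 0.

a_(n+2) = (-2n - 5) / ((n+1)(n+2)) * a_n; check: a_0 = 1, a_1 = 0, a_2 = -5/2, a_3 = 0, a_4 = 15/8, a_5 = 0


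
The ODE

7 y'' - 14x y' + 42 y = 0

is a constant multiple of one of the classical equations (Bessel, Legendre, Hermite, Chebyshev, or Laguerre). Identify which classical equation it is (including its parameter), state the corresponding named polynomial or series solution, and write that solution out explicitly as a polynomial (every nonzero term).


All three coefficients share the factor 7; dividing through by 7 gives  y'' - 2x y' + 6 y = 0.
This matches the Hermite equation y'' - 2x y' + 2n y = 0 with 2n = 6, so n = 3; the polynomial solution is H_3(x).
With y = sum_k a_k x^k, matching x^k gives (k+2)(k+1) a_{k+2} = 2(k - n) a_k = 2(k - 3) a_k. The right side vanishes at k = 3, so the series with the parity of 3 terminates at degree 3.
Standard normalization: leading coefficient of H_n is 2^n, so a_3 = 2^3 = 8. Work downward with a_k = (k+1)(k+2) a_{k+2} / (2(k - n)):
  a_1 = (2)(3)(8) / (2(1 - 3)) = 48/(-4) = -12
Hence H_3(x) = 8 x^3 - 12 x.

H_3(x); series = 8 x^3 - 12 x


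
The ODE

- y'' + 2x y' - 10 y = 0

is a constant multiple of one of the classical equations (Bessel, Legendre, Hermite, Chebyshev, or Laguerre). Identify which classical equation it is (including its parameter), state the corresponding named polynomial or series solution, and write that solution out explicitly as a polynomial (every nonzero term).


All three coefficients share the factor -1; dividing through by -1 gives  y'' - 2x y' + 10 y = 0.
This matches the Hermite equation y'' - 2x y' + 2n y = 0 with 2n = 10, so n = 5; the polynomial solution is H_5(x).
With y = sum_k a_k x^k, matching x^k gives (k+2)(k+1) a_{k+2} = 2(k - n) a_k = 2(k - 5) a_k. The right side vanishes at k = 5, so the series with the parity of 5 terminates at degree 5.
Standard normalization: leading coefficient of H_n is 2^n, so a_5 = 2^5 = 32. Work downward with a_k = (k+1)(k+2) a_{k+2} / (2(k - n)):
  a_3 = (4)(5)(32) / (2(3 - 5)) = 640/(-4) = -160
  a_1 = (2)(3)(-160) / (2(1 - 5)) = -960/(-8) = 120
Hence H_5(x) = 32 x^5 - 160 x^3 + 120 x.

H_5(x); series = 32 x^5 - 160 x^3 + 120 x


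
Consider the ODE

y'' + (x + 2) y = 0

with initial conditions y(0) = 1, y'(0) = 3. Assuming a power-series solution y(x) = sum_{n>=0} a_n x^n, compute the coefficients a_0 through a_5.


Ansatz: y(x) = sum_{n>=0} a_n x^n, so y'(x) = sum_{n>=1} n a_n x^(n-1) and y''(x) = sum_{n>=2} n(n-1) a_n x^(n-2).
Substitute into P(x) y'' + Q(x) y' + R(x) y = 0 with P(x) = 1, Q(x) = 0, R(x) = x + 2, and match powers of x.
Initial conditions: a_0 = 1, a_1 = 3.
Setting the coefficient of each power of x to zero and solving order by order (substituting the coefficients already found):
  x^0: 2 a_2 + 2 a_0 = 0  ->  2 a_2 = -2 a_0 = -2  ->  a_2 = -1
  x^1: 6 a_3 + 2 a_1 + a_0 = 0  ->  6 a_3 = -2 a_1 - a_0 = -7  ->  a_3 = -7/6
  x^2: 12 a_4 + 2 a_2 + a_1 = 0  ->  12 a_4 = -2 a_2 - a_1 = -1  ->  a_4 = -1/12
  x^3: 20 a_5 + 2 a_3 + a_2 = 0  ->  20 a_5 = -2 a_3 - a_2 = 10/3  ->  a_5 = 1/6
Truncated series: y(x) = 1 + 3 x - x^2 - (7/6) x^3 - (1/12) x^4 + (1/6) x^5 + O(x^6).

a_0 = 1; a_1 = 3; a_2 = -1; a_3 = -7/6; a_4 = -1/12; a_5 = 1/6


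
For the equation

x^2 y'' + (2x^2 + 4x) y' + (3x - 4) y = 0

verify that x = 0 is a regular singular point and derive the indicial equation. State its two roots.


Divide by x^2 to reach normal form y'' + P_1(x) y' + P_2(x) y = 0 with P_1(x) = 2 + 4/x and P_2(x) = 3/x - 4/x^2.
x = 0 is a singular point because the y'-coefficient 2 + 4/x has a pole at x = 0 and the y-coefficient 3/x - 4/x^2 has a pole at x = 0.
It is a regular singular point because x P_1(x) = p(x) = 2x + 4 and x^2 P_2(x) = q(x) = 3x - 4 are polynomials, hence analytic at x = 0.
p(0) = 4,  q(0) = -4.
Indicial equation: r(r-1) + p(0) r + q(0) = 0, i.e. r^2 + (p(0) - 1) r + q(0) = 0, i.e. r^2 + 3 r - 4 = 0.
Discriminant: (3)^2 - 4(-4) = 25, so r = (-3 ± 5)/2.
Solving: r_1 = 1, r_2 = -4.

indicial: r^2 + 3 r - 4 = 0; roots r_1 = 1, r_2 = -4


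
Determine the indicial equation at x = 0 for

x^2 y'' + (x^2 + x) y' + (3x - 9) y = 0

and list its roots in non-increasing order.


Divide by x^2 to reach normal form y'' + P_1(x) y' + P_2(x) y = 0 with P_1(x) = 1 + 1/x and P_2(x) = 3/x - 9/x^2.
x = 0 is a singular point because the y'-coefficient 1 + 1/x has a pole at x = 0 and the y-coefficient 3/x - 9/x^2 has a pole at x = 0.
It is a regular singular point because x P_1(x) = p(x) = x + 1 and x^2 P_2(x) = q(x) = 3x - 9 are polynomials, hence analytic at x = 0.
p(0) = 1,  q(0) = -9.
Indicial equation: r(r-1) + p(0) r + q(0) = 0, i.e. r^2 + (p(0) - 1) r + q(0) = 0, i.e. r^2 - 9 = 0.
Discriminant: (0)^2 - 4(-9) = 36, so r = (0 ± 6)/2.
Solving: r_1 = 3, r_2 = -3.

indicial: r^2 - 9 = 0; roots r_1 = 3, r_2 = -3


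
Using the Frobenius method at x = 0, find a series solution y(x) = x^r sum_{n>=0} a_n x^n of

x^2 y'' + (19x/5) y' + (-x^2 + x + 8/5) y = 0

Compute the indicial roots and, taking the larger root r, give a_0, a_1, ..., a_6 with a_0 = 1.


Write in Frobenius form y'' + (p(x)/x) y' + (q(x)/x^2) y = 0:
  p(x) = 19/5,  q(x) = -x^2 + x + 8/5.
Indicial equation: r(r-1) + (19/5) r + (8/5) = 0 -> roots r_1 = -4/5, r_2 = -2.
Take r = r_1 = -4/5. Let y(x) = x^r sum_{n>=0} a_n x^n with a_0 = 1.
Substitute y = x^r sum a_n x^n and match x^{r+n}. The recurrence is
  D(n) a_n + 1 a_{n-1} - 1 a_{n-2} = 0,  where D(n) = (r+n)(r+n-1) + (19/5)(r+n) + (8/5).
  a_n = [-1 a_{n-1} + 1 a_{n-2}] / D(n).
Since the indicial polynomial factors as (r - r_1)(r - r_2), D(n) = (r_1 + n - r_1)(r_1 + n - r_2) = n(n + 6/5).
Evaluating step by step (a_0 = 1):
  n = 1: D(1) = 1(1 + 6/5) = 11/5; numerator = -1(1) = -1; a_1 = (-1)/(11/5) = -5/11
  n = 2: D(2) = 2(2 + 6/5) = 32/5; numerator = -1(-5/11) + 1(1) = 16/11; a_2 = (16/11)/(32/5) = 5/22
  n = 3: D(3) = 3(3 + 6/5) = 63/5; numerator = -1(5/22) + 1(-5/11) = -15/22; a_3 = (-15/22)/(63/5) = -25/462
  n = 4: D(4) = 4(4 + 6/5) = 104/5; numerator = -1(-25/462) + 1(5/22) = 65/231; a_4 = (65/231)/(104/5) = 25/1848
  n = 5: D(5) = 5(5 + 6/5) = 31; numerator = -1(25/1848) + 1(-25/462) = -125/1848; a_5 = (-125/1848)/(31) = -125/57288
  n = 6: D(6) = 6(6 + 6/5) = 216/5; numerator = -1(-125/57288) + 1(25/1848) = 75/4774; a_6 = (75/4774)/(216/5) = 125/343728

r = -4/5; a_0 = 1; a_1 = -5/11; a_2 = 5/22; a_3 = -25/462; a_4 = 25/1848; a_5 = -125/57288; a_6 = 125/343728


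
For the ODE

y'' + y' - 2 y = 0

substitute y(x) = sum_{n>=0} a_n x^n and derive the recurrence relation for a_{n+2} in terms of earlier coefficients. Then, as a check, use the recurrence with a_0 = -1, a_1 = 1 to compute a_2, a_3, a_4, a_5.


Substitute y = sum_n a_n x^n.
y''(x) has coefficient (n+2)(n+1) a_{n+2} at x^n;
y'(x) has coefficient (n+1) a_{n+1} at x^n;
-2 y(x) has coefficient -2 a_n at x^n.
Matching x^n: (n+2)(n+1) a_{n+2} + (n+1) a_{n+1} - 2 a_n = 0.
Thus a_{n+2} = [-(n+1) a_{n+1} + 2 a_n] / ((n+1)(n+2)).

Check with a_0 = -1, a_1 = 1 (apply the recurrence for n = 0, 1, 2, 3): a_0 = -1, a_1 = 1, a_2 = -3/2, a_3 = 5/6, a_4 = -11/24, a_5 = 7/40.

a_(n+2) = [-(n+1) a_(n+1) + 2 a_n] / ((n+1)(n+2)); check: a_0 = -1, a_1 = 1, a_2 = -3/2, a_3 = 5/6, a_4 = -11/24, a_5 = 7/40


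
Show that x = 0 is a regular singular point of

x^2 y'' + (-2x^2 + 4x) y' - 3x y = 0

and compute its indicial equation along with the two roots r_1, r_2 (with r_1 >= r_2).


Divide by x^2 to reach normal form y'' + P_1(x) y' + P_2(x) y = 0 with P_1(x) = -2 + 4/x and P_2(x) = -3/x.
x = 0 is a singular point because the y'-coefficient -2 + 4/x has a pole at x = 0 and the y-coefficient -3/x has a pole at x = 0.
It is a regular singular point because x P_1(x) = p(x) = 4 - 2x and x^2 P_2(x) = q(x) = -3x are polynomials, hence analytic at x = 0.
p(0) = 4,  q(0) = 0.
Indicial equation: r(r-1) + p(0) r + q(0) = 0, i.e. r^2 + (p(0) - 1) r + q(0) = 0, i.e. r^2 + 3 r = 0.
Discriminant: (3)^2 - 4(0) = 9, so r = (-3 ± 3)/2.
Solving: r_1 = 0, r_2 = -3.

indicial: r^2 + 3 r = 0; roots r_1 = 0, r_2 = -3


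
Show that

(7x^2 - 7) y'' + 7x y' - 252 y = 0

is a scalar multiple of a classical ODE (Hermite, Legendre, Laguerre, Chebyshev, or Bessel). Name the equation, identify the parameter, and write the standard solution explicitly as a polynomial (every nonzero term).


All three coefficients share the factor -7; dividing through by -7 gives  (1 - x^2) y'' - x y' + 36 y = 0.
This matches the Chebyshev equation (1 - x^2) y'' - x y' + n^2 y = 0 (note the -x y' term, not -2x y') with n^2 = 36, so n = 6; the polynomial solution is T_6(x).
With y = sum_k a_k x^k, matching x^k gives (k+2)(k+1) a_{k+2} = (k^2 - n^2) a_k = (k - 6)(k + 6) a_k. The right side vanishes at k = 6, so the series with the parity of 6 terminates at degree 6.
Standard normalization: leading coefficient of T_n is 2^(n-1), so a_6 = 2^5 = 32. Work downward with a_k = (k+1)(k+2) a_{k+2} / ((k - 6)(k + 6)):
  a_4 = (5)(6)(32) / ((4 - 6)(4 + 6)) = 960/(-20) = -48
  a_2 = (3)(4)(-48) / ((2 - 6)(2 + 6)) = -576/(-32) = 18
  a_0 = (1)(2)(18) / ((0 - 6)(0 + 6)) = 36/(-36) = -1
Hence T_6(x) = 32 x^6 - 48 x^4 + 18 x^2 - 1.

T_6(x); series = 32 x^6 - 48 x^4 + 18 x^2 - 1


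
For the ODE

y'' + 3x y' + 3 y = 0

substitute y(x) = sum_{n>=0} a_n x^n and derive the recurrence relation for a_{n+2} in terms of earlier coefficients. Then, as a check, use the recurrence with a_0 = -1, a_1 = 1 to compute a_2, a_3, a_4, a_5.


Substitute y = sum_n a_n x^n.
y''(x) has coefficient (n+2)(n+1) a_{n+2} at x^n;
3 x y'(x) has coefficient 3 n a_n at x^n (shift);
3 y(x) has coefficient 3 a_n at x^n.
Matching x^n: (n+2)(n+1) a_{n+2} + (3n + 3) a_n = 0.
Thus a_{n+2} = (-3n - 3) / ((n+1)(n+2)) * a_n.

Check with a_0 = -1, a_1 = 1 (apply the recurrence for n = 0, 1, 2, 3): a_0 = -1, a_1 = 1, a_2 = 3/2, a_3 = -1, a_4 = -9/8, a_5 = 3/5.

a_(n+2) = (-3n - 3) / ((n+1)(n+2)) * a_n; check: a_0 = -1, a_1 = 1, a_2 = 3/2, a_3 = -1, a_4 = -9/8, a_5 = 3/5


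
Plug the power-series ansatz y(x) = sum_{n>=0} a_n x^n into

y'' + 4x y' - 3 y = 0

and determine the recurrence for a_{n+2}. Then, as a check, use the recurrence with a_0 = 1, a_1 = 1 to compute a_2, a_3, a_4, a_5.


Substitute y = sum_n a_n x^n.
y''(x) has coefficient (n+2)(n+1) a_{n+2} at x^n;
4 x y'(x) has coefficient 4 n a_n at x^n (shift);
-3 y(x) has coefficient -3 a_n at x^n.
Matching x^n: (n+2)(n+1) a_{n+2} + (4n - 3) a_n = 0.
Thus a_{n+2} = (-4n + 3) / ((n+1)(n+2)) * a_n.

Check with a_0 = 1, a_1 = 1 (apply the recurrence for n = 0, 1, 2, 3): a_0 = 1, a_1 = 1, a_2 = 3/2, a_3 = -1/6, a_4 = -5/8, a_5 = 3/40.

a_(n+2) = (-4n + 3) / ((n+1)(n+2)) * a_n; check: a_0 = 1, a_1 = 1, a_2 = 3/2, a_3 = -1/6, a_4 = -5/8, a_5 = 3/40


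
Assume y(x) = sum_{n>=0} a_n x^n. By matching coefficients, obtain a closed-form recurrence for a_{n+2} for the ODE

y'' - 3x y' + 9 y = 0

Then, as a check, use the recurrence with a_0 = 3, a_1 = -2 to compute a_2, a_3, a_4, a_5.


Substitute y = sum_n a_n x^n.
y''(x) has coefficient (n+2)(n+1) a_{n+2} at x^n;
-3 x y'(x) has coefficient -3 n a_n at x^n (shift);
9 y(x) has coefficient 9 a_n at x^n.
Matching x^n: (n+2)(n+1) a_{n+2} + (-3n + 9) a_n = 0.
Thus a_{n+2} = (3n - 9) / ((n+1)(n+2)) * a_n.

Check with a_0 = 3, a_1 = -2 (apply the recurrence for n = 0, 1, 2, 3): a_0 = 3, a_1 = -2, a_2 = -27/2, a_3 = 2, a_4 = 27/8, a_5 = 0.

a_(n+2) = (3n - 9) / ((n+1)(n+2)) * a_n; check: a_0 = 3, a_1 = -2, a_2 = -27/2, a_3 = 2, a_4 = 27/8, a_5 = 0


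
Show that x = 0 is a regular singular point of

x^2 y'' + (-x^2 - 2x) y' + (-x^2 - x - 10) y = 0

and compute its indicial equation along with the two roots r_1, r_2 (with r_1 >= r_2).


Divide by x^2 to reach normal form y'' + P_1(x) y' + P_2(x) y = 0 with P_1(x) = -1 - 2/x and P_2(x) = -1 - 1/x - 10/x^2.
x = 0 is a singular point because the y'-coefficient -1 - 2/x has a pole at x = 0 and the y-coefficient -1 - 1/x - 10/x^2 has a pole at x = 0.
It is a regular singular point because x P_1(x) = p(x) = -x - 2 and x^2 P_2(x) = q(x) = -x^2 - x - 10 are polynomials, hence analytic at x = 0.
p(0) = -2,  q(0) = -10.
Indicial equation: r(r-1) + p(0) r + q(0) = 0, i.e. r^2 + (p(0) - 1) r + q(0) = 0, i.e. r^2 - 3 r - 10 = 0.
Discriminant: (-3)^2 - 4(-10) = 49, so r = (3 ± 7)/2.
Solving: r_1 = 5, r_2 = -2.

indicial: r^2 - 3 r - 10 = 0; roots r_1 = 5, r_2 = -2


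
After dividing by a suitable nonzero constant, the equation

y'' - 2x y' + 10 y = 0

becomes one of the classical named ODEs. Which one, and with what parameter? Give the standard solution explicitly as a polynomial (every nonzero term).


The equation is already in a standard form:  y'' - 2x y' + 10 y = 0.
This matches the Hermite equation y'' - 2x y' + 2n y = 0 with 2n = 10, so n = 5; the polynomial solution is H_5(x).
With y = sum_k a_k x^k, matching x^k gives (k+2)(k+1) a_{k+2} = 2(k - n) a_k = 2(k - 5) a_k. The right side vanishes at k = 5, so the series with the parity of 5 terminates at degree 5.
Standard normalization: leading coefficient of H_n is 2^n, so a_5 = 2^5 = 32. Work downward with a_k = (k+1)(k+2) a_{k+2} / (2(k - n)):
  a_3 = (4)(5)(32) / (2(3 - 5)) = 640/(-4) = -160
  a_1 = (2)(3)(-160) / (2(1 - 5)) = -960/(-8) = 120
Hence H_5(x) = 32 x^5 - 160 x^3 + 120 x.

H_5(x); series = 32 x^5 - 160 x^3 + 120 x


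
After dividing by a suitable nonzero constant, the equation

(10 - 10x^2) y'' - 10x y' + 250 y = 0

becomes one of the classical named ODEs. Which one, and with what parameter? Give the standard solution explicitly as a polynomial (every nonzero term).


All three coefficients share the factor 10; dividing through by 10 gives  (1 - x^2) y'' - x y' + 25 y = 0.
This matches the Chebyshev equation (1 - x^2) y'' - x y' + n^2 y = 0 (note the -x y' term, not -2x y') with n^2 = 25, so n = 5; the polynomial solution is T_5(x).
With y = sum_k a_k x^k, matching x^k gives (k+2)(k+1) a_{k+2} = (k^2 - n^2) a_k = (k - 5)(k + 5) a_k. The right side vanishes at k = 5, so the series with the parity of 5 terminates at degree 5.
Standard normalization: leading coefficient of T_n is 2^(n-1), so a_5 = 2^4 = 16. Work downward with a_k = (k+1)(k+2) a_{k+2} / ((k - 5)(k + 5)):
  a_3 = (4)(5)(16) / ((3 - 5)(3 + 5)) = 320/(-16) = -20
  a_1 = (2)(3)(-20) / ((1 - 5)(1 + 5)) = -120/(-24) = 5
Hence T_5(x) = 16 x^5 - 20 x^3 + 5 x.

T_5(x); series = 16 x^5 - 20 x^3 + 5 x


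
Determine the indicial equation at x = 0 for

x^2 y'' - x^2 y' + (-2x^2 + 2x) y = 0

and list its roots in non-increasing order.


Divide by x^2 to reach normal form y'' + P_1(x) y' + P_2(x) y = 0 with P_1(x) = -1 and P_2(x) = -2 + 2/x.
x = 0 is a singular point because the y-coefficient -2 + 2/x has a pole at x = 0.
It is a regular singular point because x P_1(x) = p(x) = -x and x^2 P_2(x) = q(x) = -2x^2 + 2x are polynomials, hence analytic at x = 0.
p(0) = 0,  q(0) = 0.
Indicial equation: r(r-1) + p(0) r + q(0) = 0, i.e. r^2 + (p(0) - 1) r + q(0) = 0, i.e. r^2 - 1 r = 0.
Discriminant: (-1)^2 - 4(0) = 1, so r = (1 ± 1)/2.
Solving: r_1 = 1, r_2 = 0.

indicial: r^2 - 1 r = 0; roots r_1 = 1, r_2 = 0


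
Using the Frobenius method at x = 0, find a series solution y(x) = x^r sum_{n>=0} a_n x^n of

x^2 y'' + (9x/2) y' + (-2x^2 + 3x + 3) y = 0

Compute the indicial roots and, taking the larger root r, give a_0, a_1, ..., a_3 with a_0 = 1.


Write in Frobenius form y'' + (p(x)/x) y' + (q(x)/x^2) y = 0:
  p(x) = 9/2,  q(x) = -2x^2 + 3x + 3.
Indicial equation: r(r-1) + (9/2) r + (3) = 0 -> roots r_1 = -3/2, r_2 = -2.
Take r = r_1 = -3/2. Let y(x) = x^r sum_{n>=0} a_n x^n with a_0 = 1.
Substitute y = x^r sum a_n x^n and match x^{r+n}. The recurrence is
  D(n) a_n + 3 a_{n-1} - 2 a_{n-2} = 0,  where D(n) = (r+n)(r+n-1) + (9/2)(r+n) + (3).
  a_n = [-3 a_{n-1} + 2 a_{n-2}] / D(n).
Since the indicial polynomial factors as (r - r_1)(r - r_2), D(n) = (r_1 + n - r_1)(r_1 + n - r_2) = n(n + 1/2).
Evaluating step by step (a_0 = 1):
  n = 1: D(1) = 1(1 + 1/2) = 3/2; numerator = -3(1) = -3; a_1 = (-3)/(3/2) = -2
  n = 2: D(2) = 2(2 + 1/2) = 5; numerator = -3(-2) + 2(1) = 8; a_2 = (8)/(5) = 8/5
  n = 3: D(3) = 3(3 + 1/2) = 21/2; numerator = -3(8/5) + 2(-2) = -44/5; a_3 = (-44/5)/(21/2) = -88/105

r = -3/2; a_0 = 1; a_1 = -2; a_2 = 8/5; a_3 = -88/105


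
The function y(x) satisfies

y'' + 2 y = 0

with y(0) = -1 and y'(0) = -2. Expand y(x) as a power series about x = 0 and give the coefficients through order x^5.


Ansatz: y(x) = sum_{n>=0} a_n x^n, so y'(x) = sum_{n>=1} n a_n x^(n-1) and y''(x) = sum_{n>=2} n(n-1) a_n x^(n-2).
Substitute into P(x) y'' + Q(x) y' + R(x) y = 0 with P(x) = 1, Q(x) = 0, R(x) = 2, and match powers of x.
Initial conditions: a_0 = -1, a_1 = -2.
Setting the coefficient of each power of x to zero and solving order by order (substituting the coefficients already found):
  x^0: 2 a_2 + 2 a_0 = 0  ->  2 a_2 = -2 a_0 = 2  ->  a_2 = 1
  x^1: 6 a_3 + 2 a_1 = 0  ->  6 a_3 = -2 a_1 = 4  ->  a_3 = 2/3
  x^2: 12 a_4 + 2 a_2 = 0  ->  12 a_4 = -2 a_2 = -2  ->  a_4 = -1/6
  x^3: 20 a_5 + 2 a_3 = 0  ->  20 a_5 = -2 a_3 = -4/3  ->  a_5 = -1/15
Truncated series: y(x) = -1 - 2 x + x^2 + (2/3) x^3 - (1/6) x^4 - (1/15) x^5 + O(x^6).

a_0 = -1; a_1 = -2; a_2 = 1; a_3 = 2/3; a_4 = -1/6; a_5 = -1/15


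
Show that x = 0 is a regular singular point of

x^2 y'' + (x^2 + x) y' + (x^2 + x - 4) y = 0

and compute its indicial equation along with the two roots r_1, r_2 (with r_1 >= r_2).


Divide by x^2 to reach normal form y'' + P_1(x) y' + P_2(x) y = 0 with P_1(x) = 1 + 1/x and P_2(x) = 1 + 1/x - 4/x^2.
x = 0 is a singular point because the y'-coefficient 1 + 1/x has a pole at x = 0 and the y-coefficient 1 + 1/x - 4/x^2 has a pole at x = 0.
It is a regular singular point because x P_1(x) = p(x) = x + 1 and x^2 P_2(x) = q(x) = x^2 + x - 4 are polynomials, hence analytic at x = 0.
p(0) = 1,  q(0) = -4.
Indicial equation: r(r-1) + p(0) r + q(0) = 0, i.e. r^2 + (p(0) - 1) r + q(0) = 0, i.e. r^2 - 4 = 0.
Discriminant: (0)^2 - 4(-4) = 16, so r = (0 ± 4)/2.
Solving: r_1 = 2, r_2 = -2.

indicial: r^2 - 4 = 0; roots r_1 = 2, r_2 = -2


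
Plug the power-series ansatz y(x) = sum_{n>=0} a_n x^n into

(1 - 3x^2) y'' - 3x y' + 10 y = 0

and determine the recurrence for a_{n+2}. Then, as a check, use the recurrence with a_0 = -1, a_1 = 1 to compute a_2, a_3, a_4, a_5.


Substitute y = sum_n a_n x^n.
(1 - 3 x^2) y'' contributes (n+2)(n+1) a_{n+2} - 3 n(n-1) a_n at x^n.
-3 x y'(x) contributes -3 n a_n at x^n.
10 y(x) contributes 10 a_n at x^n.
Matching x^n: (n+2)(n+1) a_{n+2} + (-3 n(n-1) - 3 n + 10) a_n = 0.
Thus a_{n+2} = (3 n(n-1) + 3 n - 10) / ((n+1)(n+2)) * a_n.

Check with a_0 = -1, a_1 = 1 (apply the recurrence for n = 0, 1, 2, 3): a_0 = -1, a_1 = 1, a_2 = 5, a_3 = -7/6, a_4 = 5/6, a_5 = -119/120.

a_(n+2) = (3 n(n-1) + 3 n - 10) / ((n+1)(n+2)) * a_n; check: a_0 = -1, a_1 = 1, a_2 = 5, a_3 = -7/6, a_4 = 5/6, a_5 = -119/120


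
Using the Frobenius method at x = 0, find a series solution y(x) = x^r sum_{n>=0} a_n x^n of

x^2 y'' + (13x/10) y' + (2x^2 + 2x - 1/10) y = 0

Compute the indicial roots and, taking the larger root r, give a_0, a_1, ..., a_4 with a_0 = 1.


Write in Frobenius form y'' + (p(x)/x) y' + (q(x)/x^2) y = 0:
  p(x) = 13/10,  q(x) = 2x^2 + 2x - 1/10.
Indicial equation: r(r-1) + (13/10) r + (-1/10) = 0 -> roots r_1 = 1/5, r_2 = -1/2.
Take r = r_1 = 1/5. Let y(x) = x^r sum_{n>=0} a_n x^n with a_0 = 1.
Substitute y = x^r sum a_n x^n and match x^{r+n}. The recurrence is
  D(n) a_n + 2 a_{n-1} + 2 a_{n-2} = 0,  where D(n) = (r+n)(r+n-1) + (13/10)(r+n) + (-1/10).
  a_n = [-2 a_{n-1} - 2 a_{n-2}] / D(n).
Since the indicial polynomial factors as (r - r_1)(r - r_2), D(n) = (r_1 + n - r_1)(r_1 + n - r_2) = n(n + 7/10).
Evaluating step by step (a_0 = 1):
  n = 1: D(1) = 1(1 + 7/10) = 17/10; numerator = -2(1) = -2; a_1 = (-2)/(17/10) = -20/17
  n = 2: D(2) = 2(2 + 7/10) = 27/5; numerator = -2(-20/17) - 2(1) = 6/17; a_2 = (6/17)/(27/5) = 10/153
  n = 3: D(3) = 3(3 + 7/10) = 111/10; numerator = -2(10/153) - 2(-20/17) = 20/9; a_3 = (20/9)/(111/10) = 200/999
  n = 4: D(4) = 4(4 + 7/10) = 94/5; numerator = -2(200/999) - 2(10/153) = -9020/16983; a_4 = (-9020/16983)/(94/5) = -22550/798201

r = 1/5; a_0 = 1; a_1 = -20/17; a_2 = 10/153; a_3 = 200/999; a_4 = -22550/798201


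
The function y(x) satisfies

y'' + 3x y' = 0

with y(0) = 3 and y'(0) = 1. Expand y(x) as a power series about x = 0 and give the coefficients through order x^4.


Ansatz: y(x) = sum_{n>=0} a_n x^n, so y'(x) = sum_{n>=1} n a_n x^(n-1) and y''(x) = sum_{n>=2} n(n-1) a_n x^(n-2).
Substitute into P(x) y'' + Q(x) y' + R(x) y = 0 with P(x) = 1, Q(x) = 3x, R(x) = 0, and match powers of x.
Initial conditions: a_0 = 3, a_1 = 1.
Setting the coefficient of each power of x to zero and solving order by order (substituting the coefficients already found):
  x^0: 2 a_2 = 0  ->  a_2 = 0
  x^1: 6 a_3 + 3 a_1 = 0  ->  6 a_3 = -3 a_1 = -3  ->  a_3 = -1/2
  x^2: 12 a_4 + 6 a_2 = 0  ->  12 a_4 = -6 a_2 = 0  ->  a_4 = 0
Truncated series: y(x) = 3 + x - (1/2) x^3 + O(x^5).

a_0 = 3; a_1 = 1; a_2 = 0; a_3 = -1/2; a_4 = 0


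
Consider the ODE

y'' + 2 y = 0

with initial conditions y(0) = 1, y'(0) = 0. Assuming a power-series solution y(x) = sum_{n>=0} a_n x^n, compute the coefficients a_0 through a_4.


Ansatz: y(x) = sum_{n>=0} a_n x^n, so y'(x) = sum_{n>=1} n a_n x^(n-1) and y''(x) = sum_{n>=2} n(n-1) a_n x^(n-2).
Substitute into P(x) y'' + Q(x) y' + R(x) y = 0 with P(x) = 1, Q(x) = 0, R(x) = 2, and match powers of x.
Initial conditions: a_0 = 1, a_1 = 0.
Setting the coefficient of each power of x to zero and solving order by order (substituting the coefficients already found):
  x^0: 2 a_2 + 2 a_0 = 0  ->  2 a_2 = -2 a_0 = -2  ->  a_2 = -1
  x^1: 6 a_3 + 2 a_1 = 0  ->  6 a_3 = -2 a_1 = 0  ->  a_3 = 0
  x^2: 12 a_4 + 2 a_2 = 0  ->  12 a_4 = -2 a_2 = 2  ->  a_4 = 1/6
Truncated series: y(x) = 1 - x^2 + (1/6) x^4 + O(x^5).

a_0 = 1; a_1 = 0; a_2 = -1; a_3 = 0; a_4 = 1/6


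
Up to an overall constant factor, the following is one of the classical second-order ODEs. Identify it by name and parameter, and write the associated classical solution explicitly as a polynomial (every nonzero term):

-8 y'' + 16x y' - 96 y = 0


All three coefficients share the factor -8; dividing through by -8 gives  y'' - 2x y' + 12 y = 0.
This matches the Hermite equation y'' - 2x y' + 2n y = 0 with 2n = 12, so n = 6; the polynomial solution is H_6(x).
With y = sum_k a_k x^k, matching x^k gives (k+2)(k+1) a_{k+2} = 2(k - n) a_k = 2(k - 6) a_k. The right side vanishes at k = 6, so the series with the parity of 6 terminates at degree 6.
Standard normalization: leading coefficient of H_n is 2^n, so a_6 = 2^6 = 64. Work downward with a_k = (k+1)(k+2) a_{k+2} / (2(k - n)):
  a_4 = (5)(6)(64) / (2(4 - 6)) = 1920/(-4) = -480
  a_2 = (3)(4)(-480) / (2(2 - 6)) = -5760/(-8) = 720
  a_0 = (1)(2)(720) / (2(0 - 6)) = 1440/(-12) = -120
Hence H_6(x) = 64 x^6 - 480 x^4 + 720 x^2 - 120.

H_6(x); series = 64 x^6 - 480 x^4 + 720 x^2 - 120


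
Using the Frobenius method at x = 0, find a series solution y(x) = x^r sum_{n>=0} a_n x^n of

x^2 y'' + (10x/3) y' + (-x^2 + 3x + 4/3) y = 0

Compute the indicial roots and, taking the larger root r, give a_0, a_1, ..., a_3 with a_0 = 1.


Write in Frobenius form y'' + (p(x)/x) y' + (q(x)/x^2) y = 0:
  p(x) = 10/3,  q(x) = -x^2 + 3x + 4/3.
Indicial equation: r(r-1) + (10/3) r + (4/3) = 0 -> roots r_1 = -1, r_2 = -4/3.
Take r = r_1 = -1. Let y(x) = x^r sum_{n>=0} a_n x^n with a_0 = 1.
Substitute y = x^r sum a_n x^n and match x^{r+n}. The recurrence is
  D(n) a_n + 3 a_{n-1} - 1 a_{n-2} = 0,  where D(n) = (r+n)(r+n-1) + (10/3)(r+n) + (4/3).
  a_n = [-3 a_{n-1} + 1 a_{n-2}] / D(n).
Since the indicial polynomial factors as (r - r_1)(r - r_2), D(n) = (r_1 + n - r_1)(r_1 + n - r_2) = n(n + 1/3).
Evaluating step by step (a_0 = 1):
  n = 1: D(1) = 1(1 + 1/3) = 4/3; numerator = -3(1) = -3; a_1 = (-3)/(4/3) = -9/4
  n = 2: D(2) = 2(2 + 1/3) = 14/3; numerator = -3(-9/4) + 1(1) = 31/4; a_2 = (31/4)/(14/3) = 93/56
  n = 3: D(3) = 3(3 + 1/3) = 10; numerator = -3(93/56) + 1(-9/4) = -405/56; a_3 = (-405/56)/(10) = -81/112

r = -1; a_0 = 1; a_1 = -9/4; a_2 = 93/56; a_3 = -81/112


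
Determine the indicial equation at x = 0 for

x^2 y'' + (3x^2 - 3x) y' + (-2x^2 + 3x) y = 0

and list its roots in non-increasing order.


Divide by x^2 to reach normal form y'' + P_1(x) y' + P_2(x) y = 0 with P_1(x) = 3 - 3/x and P_2(x) = -2 + 3/x.
x = 0 is a singular point because the y'-coefficient 3 - 3/x has a pole at x = 0 and the y-coefficient -2 + 3/x has a pole at x = 0.
It is a regular singular point because x P_1(x) = p(x) = 3x - 3 and x^2 P_2(x) = q(x) = -2x^2 + 3x are polynomials, hence analytic at x = 0.
p(0) = -3,  q(0) = 0.
Indicial equation: r(r-1) + p(0) r + q(0) = 0, i.e. r^2 + (p(0) - 1) r + q(0) = 0, i.e. r^2 - 4 r = 0.
Discriminant: (-4)^2 - 4(0) = 16, so r = (4 ± 4)/2.
Solving: r_1 = 4, r_2 = 0.

indicial: r^2 - 4 r = 0; roots r_1 = 4, r_2 = 0


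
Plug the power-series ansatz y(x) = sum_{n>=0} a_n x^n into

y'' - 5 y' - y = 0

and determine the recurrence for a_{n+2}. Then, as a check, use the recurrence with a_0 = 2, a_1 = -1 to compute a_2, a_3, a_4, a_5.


Substitute y = sum_n a_n x^n.
y''(x) has coefficient (n+2)(n+1) a_{n+2} at x^n;
-5 y'(x) has coefficient -5 (n+1) a_{n+1} at x^n;
-y(x) has coefficient -1 a_n at x^n.
Matching x^n: (n+2)(n+1) a_{n+2} - 5 (n+1) a_{n+1} - 1 a_n = 0.
Thus a_{n+2} = [5 (n+1) a_{n+1} + 1 a_n] / ((n+1)(n+2)).

Check with a_0 = 2, a_1 = -1 (apply the recurrence for n = 0, 1, 2, 3): a_0 = 2, a_1 = -1, a_2 = -3/2, a_3 = -8/3, a_4 = -83/24, a_5 = -431/120.

a_(n+2) = [5 (n+1) a_(n+1) + 1 a_n] / ((n+1)(n+2)); check: a_0 = 2, a_1 = -1, a_2 = -3/2, a_3 = -8/3, a_4 = -83/24, a_5 = -431/120


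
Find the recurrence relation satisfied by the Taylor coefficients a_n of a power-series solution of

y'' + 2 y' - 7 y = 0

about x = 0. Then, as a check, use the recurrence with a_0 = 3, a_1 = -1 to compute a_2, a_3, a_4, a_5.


Substitute y = sum_n a_n x^n.
y''(x) has coefficient (n+2)(n+1) a_{n+2} at x^n;
2 y'(x) has coefficient 2 (n+1) a_{n+1} at x^n;
-7 y(x) has coefficient -7 a_n at x^n.
Matching x^n: (n+2)(n+1) a_{n+2} + 2 (n+1) a_{n+1} - 7 a_n = 0.
Thus a_{n+2} = [-2 (n+1) a_{n+1} + 7 a_n] / ((n+1)(n+2)).

Check with a_0 = 3, a_1 = -1 (apply the recurrence for n = 0, 1, 2, 3): a_0 = 3, a_1 = -1, a_2 = 23/2, a_3 = -53/6, a_4 = 89/8, a_5 = -181/24.

a_(n+2) = [-2 (n+1) a_(n+1) + 7 a_n] / ((n+1)(n+2)); check: a_0 = 3, a_1 = -1, a_2 = 23/2, a_3 = -53/6, a_4 = 89/8, a_5 = -181/24
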